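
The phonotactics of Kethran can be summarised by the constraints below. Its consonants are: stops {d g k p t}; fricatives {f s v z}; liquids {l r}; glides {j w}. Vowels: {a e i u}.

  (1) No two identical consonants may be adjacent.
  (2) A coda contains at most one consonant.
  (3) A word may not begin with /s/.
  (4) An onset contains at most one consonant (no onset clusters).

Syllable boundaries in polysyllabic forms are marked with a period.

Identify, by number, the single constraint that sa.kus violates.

sa.kus: word begins with /s/.
This is a violation of constraint 3: "A word may not begin with /s/."
The remaining constraints (1, 2, 4) are satisfied.

3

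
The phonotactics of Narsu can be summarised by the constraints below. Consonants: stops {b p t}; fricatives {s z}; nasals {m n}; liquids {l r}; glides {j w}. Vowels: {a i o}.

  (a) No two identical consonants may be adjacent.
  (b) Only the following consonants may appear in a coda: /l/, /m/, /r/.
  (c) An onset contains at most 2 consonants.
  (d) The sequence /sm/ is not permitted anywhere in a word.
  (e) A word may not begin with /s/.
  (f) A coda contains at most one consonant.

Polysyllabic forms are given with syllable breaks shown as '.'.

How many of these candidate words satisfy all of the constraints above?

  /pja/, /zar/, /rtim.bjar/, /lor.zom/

4

/pja/ — σ1 onset /pj/ (2C), coda /∅/ ok → permitted
/zar/ — σ1 onset /z/, coda /r/ ok → permitted
/rtim.bjar/ — σ1 onset /rt/ (2C), coda /m/ ok; σ2 onset /bj/ (2C), coda /r/ ok → permitted
/lor.zom/ — σ1 onset /l/, coda /r/ ok; σ2 onset /z/, coda /m/ ok → permitted
Permitted: /pja/, /zar/, /rtim.bjar/, /lor.zom/ → 4.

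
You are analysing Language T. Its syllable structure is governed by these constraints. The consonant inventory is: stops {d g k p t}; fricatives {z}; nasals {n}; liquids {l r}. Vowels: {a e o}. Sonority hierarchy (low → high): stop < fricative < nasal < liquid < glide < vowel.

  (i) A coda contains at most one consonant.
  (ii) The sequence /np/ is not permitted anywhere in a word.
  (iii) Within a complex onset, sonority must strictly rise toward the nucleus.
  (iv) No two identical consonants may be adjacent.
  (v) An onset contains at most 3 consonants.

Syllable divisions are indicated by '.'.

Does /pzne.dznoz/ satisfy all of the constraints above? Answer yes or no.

yes

/pzne.dznoz/ — σ1 onset /pzn/ (1→2→3 rises), coda /∅/ ok; σ2 onset /dzn/ (1→2→3 rises), coda /z/ ok → well-formed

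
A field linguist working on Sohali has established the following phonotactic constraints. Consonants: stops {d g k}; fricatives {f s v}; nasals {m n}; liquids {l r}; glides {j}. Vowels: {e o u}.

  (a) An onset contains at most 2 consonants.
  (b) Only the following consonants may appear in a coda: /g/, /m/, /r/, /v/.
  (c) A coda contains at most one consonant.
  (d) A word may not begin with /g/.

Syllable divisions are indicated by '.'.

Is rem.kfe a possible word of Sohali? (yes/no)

rem.kfe — σ1 onset /r/, coda /m/ ok; σ2 onset /kf/ (2C), coda /∅/ ok → phonotactically legal

yes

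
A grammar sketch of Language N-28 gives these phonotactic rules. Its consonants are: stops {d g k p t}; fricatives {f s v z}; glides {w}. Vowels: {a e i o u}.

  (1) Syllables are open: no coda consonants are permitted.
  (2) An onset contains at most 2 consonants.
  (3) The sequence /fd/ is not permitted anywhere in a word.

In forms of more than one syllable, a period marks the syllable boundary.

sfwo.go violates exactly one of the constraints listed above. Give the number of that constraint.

2

sfwo.go: syllable 1 onset /sfw/ has 3 consonants (> 2).
This is a violation of constraint 2: "An onset contains at most 2 consonants."
The remaining constraints (1, 3) are satisfied.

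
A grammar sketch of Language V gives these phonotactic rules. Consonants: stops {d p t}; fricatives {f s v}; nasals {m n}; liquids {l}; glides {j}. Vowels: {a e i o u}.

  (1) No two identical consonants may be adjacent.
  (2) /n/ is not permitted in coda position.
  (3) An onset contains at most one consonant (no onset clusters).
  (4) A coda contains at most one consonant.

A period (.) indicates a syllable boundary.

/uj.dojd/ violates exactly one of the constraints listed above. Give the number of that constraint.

4

/uj.dojd/: syllable 2 coda /jd/ has 2 consonants (> 1).
This is a violation of constraint 4: "A coda contains at most one consonant."
The remaining constraints (1, 2, 3) are satisfied.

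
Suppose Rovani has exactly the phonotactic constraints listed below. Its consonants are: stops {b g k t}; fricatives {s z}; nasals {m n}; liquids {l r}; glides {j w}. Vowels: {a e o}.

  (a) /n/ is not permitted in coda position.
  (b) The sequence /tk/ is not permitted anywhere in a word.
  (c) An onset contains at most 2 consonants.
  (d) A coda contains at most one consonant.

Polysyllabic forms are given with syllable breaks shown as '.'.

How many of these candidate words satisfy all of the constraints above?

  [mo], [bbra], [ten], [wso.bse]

[mo] — σ1 onset /m/, coda /∅/ ok → licit
[bbra] — violates constraint (c): syllable 1 onset /bbr/ has 3 consonants (> 2) → illicit
[ten] — violates constraint (a): syllable 1 coda contains /n/ → illicit
[wso.bse] — σ1 onset /ws/ (2C), coda /∅/ ok; σ2 onset /bs/ (2C), coda /∅/ ok → licit
Licit: [mo], [wso.bse] → 2.

2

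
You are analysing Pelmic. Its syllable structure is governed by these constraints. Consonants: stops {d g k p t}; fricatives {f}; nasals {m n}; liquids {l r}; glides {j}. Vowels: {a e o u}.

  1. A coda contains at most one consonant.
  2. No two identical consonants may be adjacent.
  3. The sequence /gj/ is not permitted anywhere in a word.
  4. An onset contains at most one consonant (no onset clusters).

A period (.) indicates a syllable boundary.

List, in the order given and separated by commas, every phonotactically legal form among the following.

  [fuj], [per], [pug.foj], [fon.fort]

[fuj] — σ1 onset /f/, coda /j/ ok → phonotactically legal
[per] — σ1 onset /p/, coda /r/ ok → phonotactically legal
[pug.foj] — σ1 onset /p/, coda /g/ ok; σ2 onset /f/, coda /j/ ok → phonotactically legal
[fon.fort] — violates constraint 1: syllable 2 coda /rt/ has 2 consonants (> 1) → phonotactically illegal

[fuj], [per], [pug.foj]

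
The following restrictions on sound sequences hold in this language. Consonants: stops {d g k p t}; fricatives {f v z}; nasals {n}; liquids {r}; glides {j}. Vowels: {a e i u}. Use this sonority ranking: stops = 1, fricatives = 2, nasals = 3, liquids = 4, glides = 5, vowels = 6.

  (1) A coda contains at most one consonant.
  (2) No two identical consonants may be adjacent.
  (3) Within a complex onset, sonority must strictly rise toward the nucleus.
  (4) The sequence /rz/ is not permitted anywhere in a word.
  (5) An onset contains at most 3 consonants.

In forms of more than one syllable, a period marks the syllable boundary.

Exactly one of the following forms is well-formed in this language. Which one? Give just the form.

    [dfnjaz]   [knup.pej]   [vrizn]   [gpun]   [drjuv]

[dfnjaz] — violates constraint 5: syllable 1 onset /dfnj/ has 4 consonants (> 3) → ill-formed
[knup.pej] — violates constraint 2: adjacent identical consonants /pp/ → ill-formed
[vrizn] — violates constraint 1: syllable 1 coda /zn/ has 2 consonants (> 1) → ill-formed
[gpun] — violates constraint 3: syllable 1 onset /gp/: /g/ (stop, 1) → /p/ (stop, 1) does not rise → ill-formed
[drjuv] — σ1 onset /drj/ (1→4→5 rises), coda /v/ ok → well-formed

[drjuv]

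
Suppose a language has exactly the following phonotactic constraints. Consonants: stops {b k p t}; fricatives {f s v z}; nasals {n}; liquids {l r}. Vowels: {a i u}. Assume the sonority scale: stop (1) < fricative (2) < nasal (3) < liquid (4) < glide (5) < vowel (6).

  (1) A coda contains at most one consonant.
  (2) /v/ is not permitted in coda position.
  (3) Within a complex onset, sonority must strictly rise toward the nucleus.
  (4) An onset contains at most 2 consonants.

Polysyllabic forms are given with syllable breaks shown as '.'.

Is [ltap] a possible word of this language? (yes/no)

no

[ltap] — violates constraint 3: syllable 1 onset /lt/: /l/ (liquid, 4) → /t/ (stop, 1) does not rise → illicit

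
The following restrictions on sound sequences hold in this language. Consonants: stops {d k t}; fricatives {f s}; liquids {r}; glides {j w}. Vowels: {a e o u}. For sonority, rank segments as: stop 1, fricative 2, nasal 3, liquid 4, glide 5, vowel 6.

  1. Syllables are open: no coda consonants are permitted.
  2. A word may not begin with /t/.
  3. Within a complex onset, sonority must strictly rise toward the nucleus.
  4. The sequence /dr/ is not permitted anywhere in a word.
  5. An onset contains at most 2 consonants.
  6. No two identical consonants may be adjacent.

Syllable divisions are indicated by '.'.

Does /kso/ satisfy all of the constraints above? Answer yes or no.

/kso/ — σ1 onset /ks/ (1→2 rises), coda /∅/ ok → well-formed

yes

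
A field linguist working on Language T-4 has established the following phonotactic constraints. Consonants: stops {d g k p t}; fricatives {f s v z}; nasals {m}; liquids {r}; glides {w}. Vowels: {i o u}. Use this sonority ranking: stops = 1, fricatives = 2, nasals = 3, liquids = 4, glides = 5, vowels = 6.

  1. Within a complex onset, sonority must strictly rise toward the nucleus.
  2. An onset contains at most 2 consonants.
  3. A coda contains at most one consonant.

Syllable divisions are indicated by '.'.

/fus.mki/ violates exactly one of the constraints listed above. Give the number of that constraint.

/fus.mki/: syllable 2 onset /mk/: /m/ (nasal, 3) → /k/ (stop, 1) does not rise.
This is a violation of constraint 1: "Within a complex onset, sonority must strictly rise toward the nucleus."
The remaining constraints (2, 3) are satisfied.

1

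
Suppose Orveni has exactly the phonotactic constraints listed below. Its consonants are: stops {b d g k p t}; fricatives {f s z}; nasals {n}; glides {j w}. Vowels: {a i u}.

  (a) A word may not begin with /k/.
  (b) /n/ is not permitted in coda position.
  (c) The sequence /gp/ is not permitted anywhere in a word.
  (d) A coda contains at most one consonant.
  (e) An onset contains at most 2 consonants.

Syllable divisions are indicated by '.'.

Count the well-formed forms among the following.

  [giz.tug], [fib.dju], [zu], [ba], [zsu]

[giz.tug] — σ1 onset /g/, coda /z/ ok; σ2 onset /t/, coda /g/ ok → well-formed
[fib.dju] — σ1 onset /f/, coda /b/ ok; σ2 onset /dj/ (2C), coda /∅/ ok → well-formed
[zu] — σ1 onset /z/, coda /∅/ ok → well-formed
[ba] — σ1 onset /b/, coda /∅/ ok → well-formed
[zsu] — σ1 onset /zs/ (2C), coda /∅/ ok → well-formed
Well-formed: [giz.tug], [fib.dju], [zu], [ba], [zsu] → 5.

5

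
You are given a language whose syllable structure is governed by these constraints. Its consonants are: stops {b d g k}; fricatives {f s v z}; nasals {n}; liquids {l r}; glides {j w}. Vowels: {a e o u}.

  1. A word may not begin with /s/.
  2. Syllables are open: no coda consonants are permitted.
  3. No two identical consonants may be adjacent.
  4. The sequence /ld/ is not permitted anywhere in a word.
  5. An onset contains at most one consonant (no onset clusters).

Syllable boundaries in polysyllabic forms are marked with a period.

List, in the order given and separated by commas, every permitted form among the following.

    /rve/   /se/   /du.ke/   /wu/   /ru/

/rve/ — violates constraint 5: syllable 1 onset /rv/ has 2 consonants (> 1) → not permitted
/se/ — violates constraint 1: word begins with /s/ → not permitted
/du.ke/ — σ1 onset /d/, coda /∅/ ok; σ2 onset /k/, coda /∅/ ok → permitted
/wu/ — σ1 onset /w/, coda /∅/ ok → permitted
/ru/ — σ1 onset /r/, coda /∅/ ok → permitted

/du.ke/, /wu/, /ru/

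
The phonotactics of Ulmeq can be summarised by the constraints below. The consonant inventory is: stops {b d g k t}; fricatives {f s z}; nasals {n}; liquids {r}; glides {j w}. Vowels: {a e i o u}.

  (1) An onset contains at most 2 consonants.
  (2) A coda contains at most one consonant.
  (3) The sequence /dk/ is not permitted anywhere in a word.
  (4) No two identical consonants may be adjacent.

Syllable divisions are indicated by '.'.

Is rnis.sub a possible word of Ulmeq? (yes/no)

no

rnis.sub — violates constraint 4: adjacent identical consonants /ss/ → illicit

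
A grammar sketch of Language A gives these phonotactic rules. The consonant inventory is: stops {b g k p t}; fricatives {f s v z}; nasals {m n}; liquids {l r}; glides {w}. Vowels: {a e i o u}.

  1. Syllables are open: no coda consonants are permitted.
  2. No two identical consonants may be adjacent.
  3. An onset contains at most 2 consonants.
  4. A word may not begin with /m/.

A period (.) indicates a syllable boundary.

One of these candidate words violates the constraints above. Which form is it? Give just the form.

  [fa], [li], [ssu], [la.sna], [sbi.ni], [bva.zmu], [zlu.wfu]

[fa] — σ1 onset /f/, coda /∅/ ok → phonotactically legal
[li] — σ1 onset /l/, coda /∅/ ok → phonotactically legal
[ssu] — violates constraint 2: adjacent identical consonants /ss/ → phonotactically illegal
[la.sna] — σ1 onset /l/, coda /∅/ ok; σ2 onset /sn/ (2C), coda /∅/ ok → phonotactically legal
[sbi.ni] — σ1 onset /sb/ (2C), coda /∅/ ok; σ2 onset /n/, coda /∅/ ok → phonotactically legal
[bva.zmu] — σ1 onset /bv/ (2C), coda /∅/ ok; σ2 onset /zm/ (2C), coda /∅/ ok → phonotactically legal
[zlu.wfu] — σ1 onset /zl/ (2C), coda /∅/ ok; σ2 onset /wf/ (2C), coda /∅/ ok → phonotactically legal

[ssu]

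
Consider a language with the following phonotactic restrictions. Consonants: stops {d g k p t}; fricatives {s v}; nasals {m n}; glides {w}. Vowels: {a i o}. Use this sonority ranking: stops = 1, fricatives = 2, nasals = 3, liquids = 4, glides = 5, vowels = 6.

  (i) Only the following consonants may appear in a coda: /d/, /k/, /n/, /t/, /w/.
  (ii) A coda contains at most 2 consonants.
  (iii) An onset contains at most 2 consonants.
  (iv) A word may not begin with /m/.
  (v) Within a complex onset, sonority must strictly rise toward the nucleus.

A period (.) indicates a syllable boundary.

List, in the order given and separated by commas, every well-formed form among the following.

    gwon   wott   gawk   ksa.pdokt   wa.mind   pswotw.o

gwon — σ1 onset /gw/ (1→5 rises), coda /n/ ok → well-formed
wott — σ1 onset /w/, coda /tt/ (2C) ok → well-formed
gawk — σ1 onset /g/, coda /wk/ (2C) ok → well-formed
ksa.pdokt — violates constraint (v): syllable 2 onset /pd/: /p/ (stop, 1) → /d/ (stop, 1) does not rise → ill-formed
wa.mind — σ1 onset /w/, coda /∅/ ok; σ2 onset /m/, coda /nd/ (2C) ok → well-formed
pswotw.o — violates constraint (iii): syllable 1 onset /psw/ has 3 consonants (> 2) → ill-formed

gwon, wott, gawk, wa.mind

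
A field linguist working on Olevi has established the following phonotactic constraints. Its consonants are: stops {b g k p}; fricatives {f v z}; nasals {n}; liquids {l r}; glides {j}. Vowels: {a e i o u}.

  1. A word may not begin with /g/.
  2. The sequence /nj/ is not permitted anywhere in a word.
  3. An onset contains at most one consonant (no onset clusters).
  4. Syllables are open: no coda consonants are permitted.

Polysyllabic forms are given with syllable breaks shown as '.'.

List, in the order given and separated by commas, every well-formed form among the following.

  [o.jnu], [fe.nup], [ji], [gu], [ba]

[ji], [ba]

[o.jnu] — violates constraint 3: syllable 2 onset /jn/ has 2 consonants (> 1) → ill-formed
[fe.nup] — violates constraint 4: syllable 2 coda /p/ has 1 consonant (> 0) → ill-formed
[ji] — σ1 onset /j/, coda /∅/ ok → well-formed
[gu] — violates constraint 1: word begins with /g/ → ill-formed
[ba] — σ1 onset /b/, coda /∅/ ok → well-formed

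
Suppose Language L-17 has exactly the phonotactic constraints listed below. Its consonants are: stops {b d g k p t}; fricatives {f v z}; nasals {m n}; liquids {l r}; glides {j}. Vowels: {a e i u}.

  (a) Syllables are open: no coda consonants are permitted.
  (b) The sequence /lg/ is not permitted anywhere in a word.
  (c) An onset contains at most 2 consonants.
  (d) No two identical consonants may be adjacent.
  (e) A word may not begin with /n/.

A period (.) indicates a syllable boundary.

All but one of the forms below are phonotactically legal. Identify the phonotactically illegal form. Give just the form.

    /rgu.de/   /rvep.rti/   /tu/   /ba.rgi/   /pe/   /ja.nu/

/rgu.de/ — σ1 onset /rg/ (2C), coda /∅/ ok; σ2 onset /d/, coda /∅/ ok → phonotactically legal
/rvep.rti/ — violates constraint (a): syllable 1 coda /p/ has 1 consonant (> 0) → phonotactically illegal
/tu/ — σ1 onset /t/, coda /∅/ ok → phonotactically legal
/ba.rgi/ — σ1 onset /b/, coda /∅/ ok; σ2 onset /rg/ (2C), coda /∅/ ok → phonotactically legal
/pe/ — σ1 onset /p/, coda /∅/ ok → phonotactically legal
/ja.nu/ — σ1 onset /j/, coda /∅/ ok; σ2 onset /n/, coda /∅/ ok → phonotactically legal

/rvep.rti/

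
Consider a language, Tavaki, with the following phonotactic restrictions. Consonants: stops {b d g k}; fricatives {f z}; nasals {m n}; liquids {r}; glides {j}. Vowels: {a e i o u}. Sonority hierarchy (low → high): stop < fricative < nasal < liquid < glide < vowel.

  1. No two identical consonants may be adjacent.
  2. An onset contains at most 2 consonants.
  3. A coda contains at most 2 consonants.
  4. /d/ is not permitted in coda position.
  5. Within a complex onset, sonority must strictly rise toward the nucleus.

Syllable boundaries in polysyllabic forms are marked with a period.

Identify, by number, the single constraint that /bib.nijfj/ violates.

3

/bib.nijfj/: syllable 2 coda /jfj/ has 3 consonants (> 2).
This is a violation of constraint 3: "A coda contains at most 2 consonants."
The remaining constraints (1, 2, 4, 5) are satisfied.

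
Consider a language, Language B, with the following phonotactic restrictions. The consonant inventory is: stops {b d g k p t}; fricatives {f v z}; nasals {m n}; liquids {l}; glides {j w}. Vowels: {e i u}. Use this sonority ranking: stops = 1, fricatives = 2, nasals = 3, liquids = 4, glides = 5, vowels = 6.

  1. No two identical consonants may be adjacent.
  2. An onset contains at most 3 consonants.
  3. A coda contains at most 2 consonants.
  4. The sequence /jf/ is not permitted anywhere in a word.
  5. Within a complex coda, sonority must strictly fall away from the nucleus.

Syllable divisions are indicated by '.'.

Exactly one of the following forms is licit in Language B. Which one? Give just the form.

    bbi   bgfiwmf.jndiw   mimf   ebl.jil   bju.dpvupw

mimf

bbi — violates constraint 1: adjacent identical consonants /bb/ → illicit
bgfiwmf.jndiw — violates constraint 3: syllable 1 coda /wmf/ has 3 consonants (> 2) → illicit
mimf — σ1 onset /m/, coda /mf/ (3→2 falls) ok → licit
ebl.jil — violates constraint 5: syllable 1 coda /bl/: /b/ (stop, 1) → /l/ (liquid, 4) does not fall → illicit
bju.dpvupw — violates constraint 5: syllable 2 coda /pw/: /p/ (stop, 1) → /w/ (glide, 5) does not fall → illicit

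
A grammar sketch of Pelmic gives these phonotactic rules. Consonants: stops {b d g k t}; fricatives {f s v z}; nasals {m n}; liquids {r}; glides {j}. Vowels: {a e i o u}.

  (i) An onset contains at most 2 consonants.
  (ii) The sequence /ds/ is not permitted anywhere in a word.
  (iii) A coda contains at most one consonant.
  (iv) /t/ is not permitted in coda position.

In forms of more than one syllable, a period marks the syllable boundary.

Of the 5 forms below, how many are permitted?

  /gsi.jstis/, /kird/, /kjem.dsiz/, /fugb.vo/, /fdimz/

0

/gsi.jstis/ — violates constraint (i): syllable 2 onset /jst/ has 3 consonants (> 2) → not permitted
/kird/ — violates constraint (iii): syllable 1 coda /rd/ has 2 consonants (> 1) → not permitted
/kjem.dsiz/ — violates constraint (ii): contains banned sequence /ds/ → not permitted
/fugb.vo/ — violates constraint (iii): syllable 1 coda /gb/ has 2 consonants (> 1) → not permitted
/fdimz/ — violates constraint (iii): syllable 1 coda /mz/ has 2 consonants (> 1) → not permitted
No form is permitted → 0.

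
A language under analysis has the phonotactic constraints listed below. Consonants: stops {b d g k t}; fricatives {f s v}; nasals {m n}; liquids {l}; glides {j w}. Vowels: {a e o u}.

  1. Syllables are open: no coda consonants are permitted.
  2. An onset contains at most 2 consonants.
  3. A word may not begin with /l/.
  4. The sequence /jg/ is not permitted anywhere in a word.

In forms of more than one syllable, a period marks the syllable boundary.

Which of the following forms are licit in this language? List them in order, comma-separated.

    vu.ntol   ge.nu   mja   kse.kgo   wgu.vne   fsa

vu.ntol — violates constraint 1: syllable 2 coda /l/ has 1 consonant (> 0) → illicit
ge.nu — σ1 onset /g/, coda /∅/ ok; σ2 onset /n/, coda /∅/ ok → licit
mja — σ1 onset /mj/ (2C), coda /∅/ ok → licit
kse.kgo — σ1 onset /ks/ (2C), coda /∅/ ok; σ2 onset /kg/ (2C), coda /∅/ ok → licit
wgu.vne — σ1 onset /wg/ (2C), coda /∅/ ok; σ2 onset /vn/ (2C), coda /∅/ ok → licit
fsa — σ1 onset /fs/ (2C), coda /∅/ ok → licit

ge.nu, mja, kse.kgo, wgu.vne, fsa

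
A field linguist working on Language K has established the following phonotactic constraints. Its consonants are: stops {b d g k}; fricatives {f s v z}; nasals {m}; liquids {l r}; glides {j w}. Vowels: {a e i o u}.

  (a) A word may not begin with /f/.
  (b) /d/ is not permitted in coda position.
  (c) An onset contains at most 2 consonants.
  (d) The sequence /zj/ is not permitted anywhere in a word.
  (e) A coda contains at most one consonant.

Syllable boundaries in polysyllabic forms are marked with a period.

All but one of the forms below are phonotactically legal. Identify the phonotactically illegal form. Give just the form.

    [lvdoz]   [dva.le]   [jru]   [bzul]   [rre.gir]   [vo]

[lvdoz] — violates constraint (c): syllable 1 onset /lvd/ has 3 consonants (> 2) → phonotactically illegal
[dva.le] — σ1 onset /dv/ (2C), coda /∅/ ok; σ2 onset /l/, coda /∅/ ok → phonotactically legal
[jru] — σ1 onset /jr/ (2C), coda /∅/ ok → phonotactically legal
[bzul] — σ1 onset /bz/ (2C), coda /l/ ok → phonotactically legal
[rre.gir] — σ1 onset /rr/ (2C), coda /∅/ ok; σ2 onset /g/, coda /r/ ok → phonotactically legal
[vo] — σ1 onset /v/, coda /∅/ ok → phonotactically legal

[lvdoz]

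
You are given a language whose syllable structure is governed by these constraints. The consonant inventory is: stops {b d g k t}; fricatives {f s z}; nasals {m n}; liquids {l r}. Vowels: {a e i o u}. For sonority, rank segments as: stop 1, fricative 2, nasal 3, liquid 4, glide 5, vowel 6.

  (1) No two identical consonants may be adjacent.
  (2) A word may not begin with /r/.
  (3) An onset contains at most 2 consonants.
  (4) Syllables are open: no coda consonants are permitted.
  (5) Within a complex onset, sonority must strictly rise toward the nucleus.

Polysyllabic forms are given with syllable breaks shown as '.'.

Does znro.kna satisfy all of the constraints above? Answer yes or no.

znro.kna — violates constraint 3: syllable 1 onset /znr/ has 3 consonants (> 2) → not permitted

no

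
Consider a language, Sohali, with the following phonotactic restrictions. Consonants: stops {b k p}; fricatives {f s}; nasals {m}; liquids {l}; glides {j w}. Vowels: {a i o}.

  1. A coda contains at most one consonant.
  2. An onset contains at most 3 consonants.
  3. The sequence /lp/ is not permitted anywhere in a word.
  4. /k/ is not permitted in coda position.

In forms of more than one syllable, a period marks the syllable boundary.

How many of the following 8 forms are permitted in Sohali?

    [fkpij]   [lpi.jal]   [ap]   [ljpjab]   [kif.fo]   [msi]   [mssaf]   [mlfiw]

6

[fkpij] — σ1 onset /fkp/ (3C), coda /j/ ok → permitted
[lpi.jal] — violates constraint 3: contains banned sequence /lp/ → not permitted
[ap] — σ1 onset /∅/, coda /p/ ok → permitted
[ljpjab] — violates constraint 2: syllable 1 onset /ljpj/ has 4 consonants (> 3) → not permitted
[kif.fo] — σ1 onset /k/, coda /f/ ok; σ2 onset /f/, coda /∅/ ok → permitted
[msi] — σ1 onset /ms/ (2C), coda /∅/ ok → permitted
[mssaf] — σ1 onset /mss/ (3C), coda /f/ ok → permitted
[mlfiw] — σ1 onset /mlf/ (3C), coda /w/ ok → permitted
Permitted: [fkpij], [ap], [kif.fo], [msi], [mssaf], [mlfiw] → 6.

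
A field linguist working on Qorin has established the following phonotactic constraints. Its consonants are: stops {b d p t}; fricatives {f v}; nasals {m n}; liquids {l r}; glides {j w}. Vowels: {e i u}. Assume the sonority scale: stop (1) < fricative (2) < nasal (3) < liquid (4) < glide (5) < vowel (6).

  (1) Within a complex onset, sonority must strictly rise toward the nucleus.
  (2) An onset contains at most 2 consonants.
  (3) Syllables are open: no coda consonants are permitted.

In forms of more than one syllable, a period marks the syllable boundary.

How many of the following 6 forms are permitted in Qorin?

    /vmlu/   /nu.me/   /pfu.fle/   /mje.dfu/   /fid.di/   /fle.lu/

/vmlu/ — violates constraint 2: syllable 1 onset /vml/ has 3 consonants (> 2) → not permitted
/nu.me/ — σ1 onset /n/, coda /∅/ ok; σ2 onset /m/, coda /∅/ ok → permitted
/pfu.fle/ — σ1 onset /pf/ (1→2 rises), coda /∅/ ok; σ2 onset /fl/ (2→4 rises), coda /∅/ ok → permitted
/mje.dfu/ — σ1 onset /mj/ (3→5 rises), coda /∅/ ok; σ2 onset /df/ (1→2 rises), coda /∅/ ok → permitted
/fid.di/ — violates constraint 3: syllable 1 coda /d/ has 1 consonant (> 0) → not permitted
/fle.lu/ — σ1 onset /fl/ (2→4 rises), coda /∅/ ok; σ2 onset /l/, coda /∅/ ok → permitted
Permitted: /nu.me/, /pfu.fle/, /mje.dfu/, /fle.lu/ → 4.

4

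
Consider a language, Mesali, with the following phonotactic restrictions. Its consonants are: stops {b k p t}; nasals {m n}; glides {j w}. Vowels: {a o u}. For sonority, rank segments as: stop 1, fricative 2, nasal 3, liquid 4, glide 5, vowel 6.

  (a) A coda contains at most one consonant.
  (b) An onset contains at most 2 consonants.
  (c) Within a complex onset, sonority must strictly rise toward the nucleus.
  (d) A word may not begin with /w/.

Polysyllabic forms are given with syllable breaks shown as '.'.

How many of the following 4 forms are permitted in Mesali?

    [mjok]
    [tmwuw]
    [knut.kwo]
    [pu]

3

[mjok] — σ1 onset /mj/ (3→5 rises), coda /k/ ok → permitted
[tmwuw] — violates constraint (b): syllable 1 onset /tmw/ has 3 consonants (> 2) → not permitted
[knut.kwo] — σ1 onset /kn/ (1→3 rises), coda /t/ ok; σ2 onset /kw/ (1→5 rises), coda /∅/ ok → permitted
[pu] — σ1 onset /p/, coda /∅/ ok → permitted
Permitted: [mjok], [knut.kwo], [pu] → 3.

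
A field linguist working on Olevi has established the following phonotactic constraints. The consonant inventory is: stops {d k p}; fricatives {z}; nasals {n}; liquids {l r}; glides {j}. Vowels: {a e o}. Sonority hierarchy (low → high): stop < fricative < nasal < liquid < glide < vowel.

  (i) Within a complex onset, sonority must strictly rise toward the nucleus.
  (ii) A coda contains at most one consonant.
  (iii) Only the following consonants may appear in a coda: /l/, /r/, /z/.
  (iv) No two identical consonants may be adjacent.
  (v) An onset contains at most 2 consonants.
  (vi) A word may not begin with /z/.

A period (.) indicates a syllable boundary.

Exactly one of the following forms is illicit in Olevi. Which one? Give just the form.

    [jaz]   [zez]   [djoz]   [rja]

[jaz] — σ1 onset /j/, coda /z/ ok → licit
[zez] — violates constraint (vi): word begins with /z/ → illicit
[djoz] — σ1 onset /dj/ (1→5 rises), coda /z/ ok → licit
[rja] — σ1 onset /rj/ (4→5 rises), coda /∅/ ok → licit

[zez]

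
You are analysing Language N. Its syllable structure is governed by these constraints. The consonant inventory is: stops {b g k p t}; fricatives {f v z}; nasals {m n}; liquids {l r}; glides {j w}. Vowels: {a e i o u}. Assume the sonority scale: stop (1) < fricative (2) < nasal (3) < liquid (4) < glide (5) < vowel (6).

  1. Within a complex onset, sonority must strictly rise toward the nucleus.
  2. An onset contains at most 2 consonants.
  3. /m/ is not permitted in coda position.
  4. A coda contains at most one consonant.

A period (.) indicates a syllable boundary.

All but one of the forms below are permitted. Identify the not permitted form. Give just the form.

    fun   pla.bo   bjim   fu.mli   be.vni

fun — σ1 onset /f/, coda /n/ ok → permitted
pla.bo — σ1 onset /pl/ (1→4 rises), coda /∅/ ok; σ2 onset /b/, coda /∅/ ok → permitted
bjim — violates constraint 3: syllable 1 coda contains /m/ → not permitted
fu.mli — σ1 onset /f/, coda /∅/ ok; σ2 onset /ml/ (3→4 rises), coda /∅/ ok → permitted
be.vni — σ1 onset /b/, coda /∅/ ok; σ2 onset /vn/ (2→3 rises), coda /∅/ ok → permitted

bjim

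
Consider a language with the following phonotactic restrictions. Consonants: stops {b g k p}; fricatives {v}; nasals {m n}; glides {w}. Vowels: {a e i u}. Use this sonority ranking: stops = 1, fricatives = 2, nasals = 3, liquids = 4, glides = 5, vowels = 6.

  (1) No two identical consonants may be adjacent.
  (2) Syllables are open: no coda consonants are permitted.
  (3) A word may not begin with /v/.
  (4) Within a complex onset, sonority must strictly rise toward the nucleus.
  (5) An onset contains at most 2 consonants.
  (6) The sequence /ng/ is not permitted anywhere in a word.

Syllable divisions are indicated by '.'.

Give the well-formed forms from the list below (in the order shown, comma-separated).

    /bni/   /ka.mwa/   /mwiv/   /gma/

/bni/, /ka.mwa/, /gma/

/bni/ — σ1 onset /bn/ (1→3 rises), coda /∅/ ok → well-formed
/ka.mwa/ — σ1 onset /k/, coda /∅/ ok; σ2 onset /mw/ (3→5 rises), coda /∅/ ok → well-formed
/mwiv/ — violates constraint 2: syllable 1 coda /v/ has 1 consonant (> 0) → ill-formed
/gma/ — σ1 onset /gm/ (1→3 rises), coda /∅/ ok → well-formed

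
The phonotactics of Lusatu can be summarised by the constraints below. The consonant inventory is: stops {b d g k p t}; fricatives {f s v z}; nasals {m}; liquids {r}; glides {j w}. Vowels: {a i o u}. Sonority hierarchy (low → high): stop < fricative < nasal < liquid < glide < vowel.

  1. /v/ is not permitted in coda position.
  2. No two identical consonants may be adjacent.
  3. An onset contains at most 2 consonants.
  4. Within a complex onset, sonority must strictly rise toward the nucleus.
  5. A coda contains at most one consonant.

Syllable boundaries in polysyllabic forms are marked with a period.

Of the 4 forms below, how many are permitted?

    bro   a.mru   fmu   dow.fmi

bro — σ1 onset /br/ (1→4 rises), coda /∅/ ok → permitted
a.mru — σ1 onset /∅/, coda /∅/ ok; σ2 onset /mr/ (3→4 rises), coda /∅/ ok → permitted
fmu — σ1 onset /fm/ (2→3 rises), coda /∅/ ok → permitted
dow.fmi — σ1 onset /d/, coda /w/ ok; σ2 onset /fm/ (2→3 rises), coda /∅/ ok → permitted
Permitted: bro, a.mru, fmu, dow.fmi → 4.

4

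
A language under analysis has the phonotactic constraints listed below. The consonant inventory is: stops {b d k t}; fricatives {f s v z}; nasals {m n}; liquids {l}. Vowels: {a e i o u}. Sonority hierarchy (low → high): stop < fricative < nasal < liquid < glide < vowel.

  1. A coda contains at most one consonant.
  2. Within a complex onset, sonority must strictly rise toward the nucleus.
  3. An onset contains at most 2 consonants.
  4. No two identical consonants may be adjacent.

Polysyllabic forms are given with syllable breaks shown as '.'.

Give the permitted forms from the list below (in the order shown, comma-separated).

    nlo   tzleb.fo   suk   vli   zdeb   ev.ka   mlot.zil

nlo — σ1 onset /nl/ (3→4 rises), coda /∅/ ok → permitted
tzleb.fo — violates constraint 3: syllable 1 onset /tzl/ has 3 consonants (> 2) → not permitted
suk — σ1 onset /s/, coda /k/ ok → permitted
vli — σ1 onset /vl/ (2→4 rises), coda /∅/ ok → permitted
zdeb — violates constraint 2: syllable 1 onset /zd/: /z/ (fricative, 2) → /d/ (stop, 1) does not rise → not permitted
ev.ka — σ1 onset /∅/, coda /v/ ok; σ2 onset /k/, coda /∅/ ok → permitted
mlot.zil — σ1 onset /ml/ (3→4 rises), coda /t/ ok; σ2 onset /z/, coda /l/ ok → permitted

nlo, suk, vli, ev.ka, mlot.zil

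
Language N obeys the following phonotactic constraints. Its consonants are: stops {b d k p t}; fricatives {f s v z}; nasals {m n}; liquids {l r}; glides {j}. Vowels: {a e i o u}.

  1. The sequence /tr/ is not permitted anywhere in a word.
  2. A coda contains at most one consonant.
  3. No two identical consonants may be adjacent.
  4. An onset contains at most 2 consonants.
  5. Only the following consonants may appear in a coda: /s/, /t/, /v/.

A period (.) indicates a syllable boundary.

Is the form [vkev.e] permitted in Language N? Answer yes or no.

[vkev.e] — σ1 onset /vk/ (2C), coda /v/ ok; σ2 onset /∅/, coda /∅/ ok → permitted

yes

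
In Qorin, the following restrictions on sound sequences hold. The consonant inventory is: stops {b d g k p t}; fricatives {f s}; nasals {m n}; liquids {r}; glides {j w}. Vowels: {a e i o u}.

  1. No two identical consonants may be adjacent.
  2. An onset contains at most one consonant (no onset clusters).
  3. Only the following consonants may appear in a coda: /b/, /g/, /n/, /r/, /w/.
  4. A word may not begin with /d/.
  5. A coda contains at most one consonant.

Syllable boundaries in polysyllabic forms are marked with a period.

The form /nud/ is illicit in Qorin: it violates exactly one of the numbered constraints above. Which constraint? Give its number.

/nud/: syllable 1 coda contains /d/, which is not a licensed coda consonant.
This is a violation of constraint 3: "Only the following consonants may appear in a coda: /b/, /g/, /n/, /r/, /w/."
The remaining constraints (1, 2, 4, 5) are satisfied.

3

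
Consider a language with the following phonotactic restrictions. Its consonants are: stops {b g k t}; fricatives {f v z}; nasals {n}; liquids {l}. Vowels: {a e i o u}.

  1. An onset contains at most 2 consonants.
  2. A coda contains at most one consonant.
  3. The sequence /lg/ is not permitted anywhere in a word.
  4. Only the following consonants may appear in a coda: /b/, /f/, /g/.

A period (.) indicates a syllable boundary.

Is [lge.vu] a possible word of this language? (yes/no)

no

[lge.vu] — violates constraint 3: contains banned sequence /lg/ → ill-formed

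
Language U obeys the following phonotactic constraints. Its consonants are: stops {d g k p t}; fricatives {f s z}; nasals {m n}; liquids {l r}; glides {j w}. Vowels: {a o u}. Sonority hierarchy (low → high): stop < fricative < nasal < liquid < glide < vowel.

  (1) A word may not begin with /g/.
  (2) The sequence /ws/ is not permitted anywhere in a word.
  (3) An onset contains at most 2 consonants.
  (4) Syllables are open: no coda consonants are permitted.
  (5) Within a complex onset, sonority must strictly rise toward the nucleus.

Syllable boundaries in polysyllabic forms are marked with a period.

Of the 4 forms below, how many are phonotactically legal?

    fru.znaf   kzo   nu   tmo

fru.znaf — violates constraint 4: syllable 2 coda /f/ has 1 consonant (> 0) → phonotactically illegal
kzo — σ1 onset /kz/ (1→2 rises), coda /∅/ ok → phonotactically legal
nu — σ1 onset /n/, coda /∅/ ok → phonotactically legal
tmo — σ1 onset /tm/ (1→3 rises), coda /∅/ ok → phonotactically legal
Phonotactically legal: kzo, nu, tmo → 3.

3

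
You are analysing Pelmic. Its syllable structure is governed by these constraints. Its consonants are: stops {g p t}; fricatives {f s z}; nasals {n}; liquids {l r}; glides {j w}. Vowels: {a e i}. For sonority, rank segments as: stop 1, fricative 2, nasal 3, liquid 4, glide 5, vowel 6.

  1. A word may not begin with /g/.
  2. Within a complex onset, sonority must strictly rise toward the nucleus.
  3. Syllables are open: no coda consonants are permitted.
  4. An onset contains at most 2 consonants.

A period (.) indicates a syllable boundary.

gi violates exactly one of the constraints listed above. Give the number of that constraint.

gi: word begins with /g/.
This is a violation of constraint 1: "A word may not begin with /g/."
The remaining constraints (2, 3, 4) are satisfied.

1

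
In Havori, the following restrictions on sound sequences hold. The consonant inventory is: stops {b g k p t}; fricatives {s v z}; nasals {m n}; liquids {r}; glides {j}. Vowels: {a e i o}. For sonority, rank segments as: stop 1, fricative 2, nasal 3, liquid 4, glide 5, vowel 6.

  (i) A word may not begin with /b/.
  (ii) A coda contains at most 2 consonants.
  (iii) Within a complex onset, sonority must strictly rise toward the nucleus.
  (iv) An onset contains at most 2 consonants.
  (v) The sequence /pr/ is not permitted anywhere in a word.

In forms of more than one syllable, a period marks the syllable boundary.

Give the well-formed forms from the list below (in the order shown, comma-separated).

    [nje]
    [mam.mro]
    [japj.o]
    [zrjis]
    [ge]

[nje], [mam.mro], [japj.o], [ge]

[nje] — σ1 onset /nj/ (3→5 rises), coda /∅/ ok → well-formed
[mam.mro] — σ1 onset /m/, coda /m/ ok; σ2 onset /mr/ (3→4 rises), coda /∅/ ok → well-formed
[japj.o] — σ1 onset /j/, coda /pj/ (2C) ok; σ2 onset /∅/, coda /∅/ ok → well-formed
[zrjis] — violates constraint (iv): syllable 1 onset /zrj/ has 3 consonants (> 2) → ill-formed
[ge] — σ1 onset /g/, coda /∅/ ok → well-formed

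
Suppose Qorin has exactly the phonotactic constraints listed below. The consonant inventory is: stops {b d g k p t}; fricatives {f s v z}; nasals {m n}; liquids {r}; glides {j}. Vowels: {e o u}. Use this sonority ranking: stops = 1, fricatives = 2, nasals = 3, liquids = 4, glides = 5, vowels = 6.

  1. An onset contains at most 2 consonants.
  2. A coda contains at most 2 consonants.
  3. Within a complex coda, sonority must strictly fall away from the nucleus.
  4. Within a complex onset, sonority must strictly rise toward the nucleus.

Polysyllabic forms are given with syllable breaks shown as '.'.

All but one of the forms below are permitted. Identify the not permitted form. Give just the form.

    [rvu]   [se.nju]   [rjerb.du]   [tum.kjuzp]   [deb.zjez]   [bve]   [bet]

[rvu]

[rvu] — violates constraint 4: syllable 1 onset /rv/: /r/ (liquid, 4) → /v/ (fricative, 2) does not rise → not permitted
[se.nju] — σ1 onset /s/, coda /∅/ ok; σ2 onset /nj/ (3→5 rises), coda /∅/ ok → permitted
[rjerb.du] — σ1 onset /rj/ (4→5 rises), coda /rb/ (4→1 falls) ok; σ2 onset /d/, coda /∅/ ok → permitted
[tum.kjuzp] — σ1 onset /t/, coda /m/ ok; σ2 onset /kj/ (1→5 rises), coda /zp/ (2→1 falls) ok → permitted
[deb.zjez] — σ1 onset /d/, coda /b/ ok; σ2 onset /zj/ (2→5 rises), coda /z/ ok → permitted
[bve] — σ1 onset /bv/ (1→2 rises), coda /∅/ ok → permitted
[bet] — σ1 onset /b/, coda /t/ ok → permitted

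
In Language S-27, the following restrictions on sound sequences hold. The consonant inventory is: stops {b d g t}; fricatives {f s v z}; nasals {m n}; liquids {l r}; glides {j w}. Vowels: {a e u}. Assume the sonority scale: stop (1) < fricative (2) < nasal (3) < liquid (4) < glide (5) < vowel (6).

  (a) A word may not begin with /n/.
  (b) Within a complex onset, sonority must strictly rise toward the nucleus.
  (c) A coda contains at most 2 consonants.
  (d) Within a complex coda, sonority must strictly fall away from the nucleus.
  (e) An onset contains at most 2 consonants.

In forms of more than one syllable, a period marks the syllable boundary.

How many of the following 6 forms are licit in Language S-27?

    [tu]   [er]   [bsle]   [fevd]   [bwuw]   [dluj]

5

[tu] — σ1 onset /t/, coda /∅/ ok → licit
[er] — σ1 onset /∅/, coda /r/ ok → licit
[bsle] — violates constraint (e): syllable 1 onset /bsl/ has 3 consonants (> 2) → illicit
[fevd] — σ1 onset /f/, coda /vd/ (2→1 falls) ok → licit
[bwuw] — σ1 onset /bw/ (1→5 rises), coda /w/ ok → licit
[dluj] — σ1 onset /dl/ (1→4 rises), coda /j/ ok → licit
Licit: [tu], [er], [fevd], [bwuw], [dluj] → 5.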